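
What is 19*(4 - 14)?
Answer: -190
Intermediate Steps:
19*(4 - 14) = 19*(-10) = -190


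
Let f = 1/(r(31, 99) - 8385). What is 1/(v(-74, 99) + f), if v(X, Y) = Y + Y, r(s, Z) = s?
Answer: 8354/1654091 ≈ 0.0050505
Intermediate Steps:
v(X, Y) = 2*Y
f = -1/8354 (f = 1/(31 - 8385) = 1/(-8354) = -1/8354 ≈ -0.00011970)
1/(v(-74, 99) + f) = 1/(2*99 - 1/8354) = 1/(198 - 1/8354) = 1/(1654091/8354) = 8354/1654091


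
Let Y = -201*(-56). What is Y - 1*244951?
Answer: -233695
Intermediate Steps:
Y = 11256
Y - 1*244951 = 11256 - 1*244951 = 11256 - 244951 = -233695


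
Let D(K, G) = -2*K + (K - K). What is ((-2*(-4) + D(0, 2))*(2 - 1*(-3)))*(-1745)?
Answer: -69800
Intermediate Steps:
D(K, G) = -2*K (D(K, G) = -2*K + 0 = -2*K)
((-2*(-4) + D(0, 2))*(2 - 1*(-3)))*(-1745) = ((-2*(-4) - 2*0)*(2 - 1*(-3)))*(-1745) = ((-1*2*(-4) + 0)*(2 + 3))*(-1745) = ((-2*(-4) + 0)*5)*(-1745) = ((8 + 0)*5)*(-1745) = (8*5)*(-1745) = 40*(-1745) = -69800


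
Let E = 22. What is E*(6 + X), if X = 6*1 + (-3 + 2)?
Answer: 242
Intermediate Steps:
X = 5 (X = 6 - 1 = 5)
E*(6 + X) = 22*(6 + 5) = 22*11 = 242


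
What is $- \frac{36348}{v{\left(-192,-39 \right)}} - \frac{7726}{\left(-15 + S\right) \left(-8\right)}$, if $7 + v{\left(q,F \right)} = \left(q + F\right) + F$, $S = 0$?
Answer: $\frac{1110829}{16620} \approx 66.837$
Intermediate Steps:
$v{\left(q,F \right)} = -7 + q + 2 F$ ($v{\left(q,F \right)} = -7 + \left(\left(q + F\right) + F\right) = -7 + \left(\left(F + q\right) + F\right) = -7 + \left(q + 2 F\right) = -7 + q + 2 F$)
$- \frac{36348}{v{\left(-192,-39 \right)}} - \frac{7726}{\left(-15 + S\right) \left(-8\right)} = - \frac{36348}{-7 - 192 + 2 \left(-39\right)} - \frac{7726}{\left(-15 + 0\right) \left(-8\right)} = - \frac{36348}{-7 - 192 - 78} - \frac{7726}{\left(-15\right) \left(-8\right)} = - \frac{36348}{-277} - \frac{7726}{120} = \left(-36348\right) \left(- \frac{1}{277}\right) - \frac{3863}{60} = \frac{36348}{277} - \frac{3863}{60} = \frac{1110829}{16620}$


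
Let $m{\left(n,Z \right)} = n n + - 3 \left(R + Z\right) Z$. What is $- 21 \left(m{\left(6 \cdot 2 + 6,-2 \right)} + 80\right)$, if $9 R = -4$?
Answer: $-8176$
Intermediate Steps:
$R = - \frac{4}{9}$ ($R = \frac{1}{9} \left(-4\right) = - \frac{4}{9} \approx -0.44444$)
$m{\left(n,Z \right)} = n^{2} + Z \left(\frac{4}{3} - 3 Z\right)$ ($m{\left(n,Z \right)} = n n + - 3 \left(- \frac{4}{9} + Z\right) Z = n^{2} + \left(\frac{4}{3} - 3 Z\right) Z = n^{2} + Z \left(\frac{4}{3} - 3 Z\right)$)
$- 21 \left(m{\left(6 \cdot 2 + 6,-2 \right)} + 80\right) = - 21 \left(\left(\left(6 \cdot 2 + 6\right)^{2} - 3 \left(-2\right)^{2} + \frac{4}{3} \left(-2\right)\right) + 80\right) = - 21 \left(\left(\left(12 + 6\right)^{2} - 12 - \frac{8}{3}\right) + 80\right) = - 21 \left(\left(18^{2} - 12 - \frac{8}{3}\right) + 80\right) = - 21 \left(\left(324 - 12 - \frac{8}{3}\right) + 80\right) = - 21 \left(\frac{928}{3} + 80\right) = \left(-21\right) \frac{1168}{3} = -8176$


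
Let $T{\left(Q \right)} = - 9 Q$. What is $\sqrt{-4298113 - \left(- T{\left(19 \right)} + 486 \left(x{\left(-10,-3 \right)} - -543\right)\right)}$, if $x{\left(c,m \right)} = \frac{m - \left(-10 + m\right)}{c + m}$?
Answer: $\frac{i \sqrt{770945578}}{13} \approx 2135.8 i$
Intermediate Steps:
$x{\left(c,m \right)} = \frac{10}{c + m}$
$\sqrt{-4298113 - \left(- T{\left(19 \right)} + 486 \left(x{\left(-10,-3 \right)} - -543\right)\right)} = \sqrt{-4298113 - \left(171 + 486 \left(\frac{10}{-10 - 3} - -543\right)\right)} = \sqrt{-4298113 - \left(171 + 486 \left(\frac{10}{-13} + 543\right)\right)} = \sqrt{-4298113 - \left(171 + 486 \left(10 \left(- \frac{1}{13}\right) + 543\right)\right)} = \sqrt{-4298113 - \left(171 + 486 \left(- \frac{10}{13} + 543\right)\right)} = \sqrt{-4298113 - \frac{3428037}{13}} = \sqrt{- \frac{59303506}{13}} = \frac{i \sqrt{770945578}}{13}$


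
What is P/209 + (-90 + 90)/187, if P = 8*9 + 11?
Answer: 83/209 ≈ 0.39713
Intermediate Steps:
P = 83 (P = 72 + 11 = 83)
P/209 + (-90 + 90)/187 = 83/209 + (-90 + 90)/187 = 83*(1/209) + 0*(1/187) = 83/209 + 0 = 83/209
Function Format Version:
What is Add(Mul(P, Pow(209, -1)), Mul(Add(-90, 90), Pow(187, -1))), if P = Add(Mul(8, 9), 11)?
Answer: Rational(83, 209) ≈ 0.39713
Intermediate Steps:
P = 83 (P = Add(72, 11) = 83)
Add(Mul(P, Pow(209, -1)), Mul(Add(-90, 90), Pow(187, -1))) = Add(Mul(83, Pow(209, -1)), Mul(Add(-90, 90), Pow(187, -1))) = Add(Mul(83, Rational(1, 209)), Mul(0, Rational(1, 187))) = Add(Rational(83, 209), 0) = Rational(83, 209)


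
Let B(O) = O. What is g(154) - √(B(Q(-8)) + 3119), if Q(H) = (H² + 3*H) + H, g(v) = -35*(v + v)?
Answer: -10780 - √3151 ≈ -10836.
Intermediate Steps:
g(v) = -70*v
Q(H) = H² + 4*H
g(154) - √(B(Q(-8)) + 3119) = -70*154 - √(-8*(4 - 8) + 3119) = -10780 - √(-8*(-4) + 3119) = -10780 - √(32 + 3119) = -10780 - √3151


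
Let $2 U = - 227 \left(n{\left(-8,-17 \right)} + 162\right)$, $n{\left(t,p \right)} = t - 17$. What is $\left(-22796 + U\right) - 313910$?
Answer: $- \frac{704511}{2} \approx -3.5226 \cdot 10^{5}$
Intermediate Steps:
$n{\left(t,p \right)} = -17 + t$
$U = - \frac{31099}{2}$ ($U = \frac{\left(-227\right) \left(\left(-17 - 8\right) + 162\right)}{2} = \frac{\left(-227\right) \left(-25 + 162\right)}{2} = \frac{\left(-227\right) 137}{2} = \frac{1}{2} \left(-31099\right) = - \frac{31099}{2} \approx -15550.0$)
$\left(-22796 + U\right) - 313910 = \left(-22796 - \frac{31099}{2}\right) - 313910 = - \frac{76691}{2} - 313910 = - \frac{704511}{2}$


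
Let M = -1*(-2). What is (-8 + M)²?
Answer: 36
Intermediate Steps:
M = 2
(-8 + M)² = (-8 + 2)² = (-6)² = 36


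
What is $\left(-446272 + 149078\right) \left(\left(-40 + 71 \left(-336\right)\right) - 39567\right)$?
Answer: $18860822822$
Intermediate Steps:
$\left(-446272 + 149078\right) \left(\left(-40 + 71 \left(-336\right)\right) - 39567\right) = - 297194 \left(\left(-40 - 23856\right) - 39567\right) = - 297194 \left(-23896 - 39567\right) = \left(-297194\right) \left(-63463\right) = 18860822822$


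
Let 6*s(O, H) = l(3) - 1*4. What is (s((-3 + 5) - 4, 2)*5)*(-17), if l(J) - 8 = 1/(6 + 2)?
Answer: -935/16 ≈ -58.438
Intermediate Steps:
l(J) = 65/8 (l(J) = 8 + 1/(6 + 2) = 8 + 1/8 = 65/8)
s(O, H) = 11/16 (s(O, H) = (65/8 - 1*4)/6 = (65/8 - 4)/6 = (1/6)*(33/8) = 11/16)
(s((-3 + 5) - 4, 2)*5)*(-17) = ((11/16)*5)*(-17) = (55/16)*(-17) = -935/16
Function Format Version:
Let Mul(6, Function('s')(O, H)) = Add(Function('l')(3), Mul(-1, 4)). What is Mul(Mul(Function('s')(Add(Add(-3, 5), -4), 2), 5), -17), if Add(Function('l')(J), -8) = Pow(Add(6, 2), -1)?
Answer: Rational(-935, 16) ≈ -58.438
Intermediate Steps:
Function('l')(J) = Rational(65, 8) (Function('l')(J) = Add(8, Pow(Add(6, 2), -1)) = Add(8, Pow(8, -1)) = Add(8, Rational(1, 8)) = Rational(65, 8))
Function('s')(O, H) = Rational(11, 16) (Function('s')(O, H) = Mul(Rational(1, 6), Add(Rational(65, 8), Mul(-1, 4))) = Mul(Rational(1, 6), Add(Rational(65, 8), -4)) = Mul(Rational(1, 6), Rational(33, 8)) = Rational(11, 16))
Mul(Mul(Function('s')(Add(Add(-3, 5), -4), 2), 5), -17) = Mul(Mul(Rational(11, 16), 5), -17) = Mul(Rational(55, 16), -17) = Rational(-935, 16)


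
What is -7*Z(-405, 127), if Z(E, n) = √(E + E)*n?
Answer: -8001*I*√10 ≈ -25301.0*I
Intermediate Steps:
Z(E, n) = n*√2*√E (Z(E, n) = √(2*E)*n = (√2*√E)*n = n*√2*√E)
-7*Z(-405, 127) = -889*√2*√(-405) = -889*√2*9*I*√5 = -8001*I*√10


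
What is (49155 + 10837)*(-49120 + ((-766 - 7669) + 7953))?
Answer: -2975723184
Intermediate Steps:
(49155 + 10837)*(-49120 + ((-766 - 7669) + 7953)) = 59992*(-49120 + (-8435 + 7953)) = 59992*(-49120 - 482) = 59992*(-49602) = -2975723184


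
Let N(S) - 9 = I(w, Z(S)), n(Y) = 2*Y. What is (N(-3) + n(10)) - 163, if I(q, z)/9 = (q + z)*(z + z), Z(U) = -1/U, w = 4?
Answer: -108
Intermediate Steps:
I(q, z) = 18*z*(q + z) (I(q, z) = 9*((q + z)*(z + z)) = 9*((q + z)*(2*z)) = 9*(2*z*(q + z)) = 18*z*(q + z))
N(S) = 9 - 18*(4 - 1/S)/S (N(S) = 9 + 18*(-1/S)*(4 - 1/S) = 9 - 18*(4 - 1/S)/S)
(N(-3) + n(10)) - 163 = ((9 - 72/(-3) + 18/(-3)²) + 2*10) - 163 = ((9 - 72*(-⅓) + 18*(⅑)) + 20) - 163 = ((9 + 24 + 2) + 20) - 163 = (35 + 20) - 163 = 55 - 163 = -108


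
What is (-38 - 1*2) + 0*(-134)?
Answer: -40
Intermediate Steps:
(-38 - 1*2) + 0*(-134) = (-38 - 2) + 0 = -40 + 0 = -40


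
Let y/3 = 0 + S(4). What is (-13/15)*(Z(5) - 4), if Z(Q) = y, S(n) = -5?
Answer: 247/15 ≈ 16.467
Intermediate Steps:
y = -15 (y = 3*(0 - 5) = 3*(-5) = -15)
Z(Q) = -15
(-13/15)*(Z(5) - 4) = (-13/15)*(-15 - 4) = -13*1/15*(-19) = -13/15*(-19) = 247/15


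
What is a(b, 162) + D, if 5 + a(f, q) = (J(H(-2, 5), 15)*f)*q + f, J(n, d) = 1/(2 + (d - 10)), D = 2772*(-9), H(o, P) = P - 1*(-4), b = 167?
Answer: -146448/7 ≈ -20921.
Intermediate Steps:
H(o, P) = 4 + P (H(o, P) = P + 4 = 4 + P)
D = -24948
J(n, d) = 1/(-8 + d) (J(n, d) = 1/(2 + (-10 + d)) = 1/(-8 + d))
a(f, q) = -5 + f + f*q/7 (a(f, q) = -5 + ((f/(-8 + 15))*q + f) = -5 + ((f/7)*q + f) = -5 + (f*q/7 + f) = -5 + (f + f*q/7) = -5 + f + f*q/7)
a(b, 162) + D = (-5 + 167 + (1/7)*167*162) - 24948 = (-5 + 167 + 27054/7) - 24948 = 28188/7 - 24948 = -146448/7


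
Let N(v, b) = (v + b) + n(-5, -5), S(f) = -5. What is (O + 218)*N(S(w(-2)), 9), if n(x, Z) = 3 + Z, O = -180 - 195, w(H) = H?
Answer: -314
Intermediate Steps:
O = -375
N(v, b) = -2 + b + v (N(v, b) = (v + b) + (3 - 5) = (b + v) - 2 = -2 + b + v)
(O + 218)*N(S(w(-2)), 9) = (-375 + 218)*(-2 + 9 - 5) = -157*2 = -314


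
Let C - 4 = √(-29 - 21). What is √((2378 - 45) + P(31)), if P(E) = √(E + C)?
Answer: √(2333 + √5*√(7 + I*√2)) ≈ 48.363 + 0.0061*I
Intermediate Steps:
C = 4 + 5*I*√2 (C = 4 + √(-29 - 21) = 4 + √(-50) = 4 + 5*I*√2 ≈ 4.0 + 7.0711*I)
P(E) = √(4 + E + 5*I*√2) (P(E) = √(E + (4 + 5*I*√2)) = √(4 + E + 5*I*√2))
√((2378 - 45) + P(31)) = √((2378 - 45) + √(4 + 31 + 5*I*√2)) = √(2333 + √(35 + 5*I*√2))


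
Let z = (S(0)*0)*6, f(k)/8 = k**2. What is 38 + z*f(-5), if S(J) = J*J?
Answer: 38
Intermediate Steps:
S(J) = J**2
f(k) = 8*k**2
z = 0 (z = (0**2*0)*6 = (0*0)*6 = 0*6 = 0)
38 + z*f(-5) = 38 + 0*(8*(-5)**2) = 38 + 0*(8*25) = 38 + 0*200 = 38 + 0 = 38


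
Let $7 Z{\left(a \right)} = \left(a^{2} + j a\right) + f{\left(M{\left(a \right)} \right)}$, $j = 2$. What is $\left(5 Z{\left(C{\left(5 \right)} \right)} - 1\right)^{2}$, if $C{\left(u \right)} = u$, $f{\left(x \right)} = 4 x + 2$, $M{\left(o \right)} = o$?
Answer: $\frac{77284}{49} \approx 1577.2$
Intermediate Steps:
$f{\left(x \right)} = 2 + 4 x$
$Z{\left(a \right)} = \frac{2}{7} + \frac{a^{2}}{7} + \frac{6 a}{7}$ ($Z{\left(a \right)} = \frac{\left(a^{2} + 2 a\right) + \left(2 + 4 a\right)}{7} = \frac{2 + a^{2} + 6 a}{7} = \frac{2}{7} + \frac{a^{2}}{7} + \frac{6 a}{7}$)
$\left(5 Z{\left(C{\left(5 \right)} \right)} - 1\right)^{2} = \left(5 \left(\frac{2}{7} + \frac{5^{2}}{7} + \frac{6}{7} \cdot 5\right) - 1\right)^{2} = \left(5 \left(\frac{2}{7} + \frac{1}{7} \cdot 25 + \frac{30}{7}\right) - 1\right)^{2} = \left(5 \left(\frac{2}{7} + \frac{25}{7} + \frac{30}{7}\right) - 1\right)^{2} = \left(5 \cdot \frac{57}{7} - 1\right)^{2} = \left(\frac{285}{7} - 1\right)^{2} = \left(\frac{278}{7}\right)^{2} = \frac{77284}{49}$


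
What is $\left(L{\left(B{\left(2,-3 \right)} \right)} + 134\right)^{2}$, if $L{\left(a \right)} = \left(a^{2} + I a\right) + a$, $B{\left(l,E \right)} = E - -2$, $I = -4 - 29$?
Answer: $27889$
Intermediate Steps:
$I = -33$ ($I = -4 - 29 = -33$)
$B{\left(l,E \right)} = 2 + E$ ($B{\left(l,E \right)} = E + 2 = 2 + E$)
$L{\left(a \right)} = a^{2} - 32 a$ ($L{\left(a \right)} = \left(a^{2} - 33 a\right) + a = a^{2} - 32 a$)
$\left(L{\left(B{\left(2,-3 \right)} \right)} + 134\right)^{2} = \left(\left(2 - 3\right) \left(-32 + \left(2 - 3\right)\right) + 134\right)^{2} = \left(- (-32 - 1) + 134\right)^{2} = \left(\left(-1\right) \left(-33\right) + 134\right)^{2} = \left(33 + 134\right)^{2} = 167^{2} = 27889$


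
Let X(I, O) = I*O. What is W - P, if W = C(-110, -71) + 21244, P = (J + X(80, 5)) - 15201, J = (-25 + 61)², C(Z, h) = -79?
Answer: 34670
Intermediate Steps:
J = 1296 (J = 36² = 1296)
P = -13505 (P = (1296 + 80*5) - 15201 = (1296 + 400) - 15201 = 1696 - 15201 = -13505)
W = 21165 (W = -79 + 21244 = 21165)
W - P = 21165 - 1*(-13505) = 21165 + 13505 = 34670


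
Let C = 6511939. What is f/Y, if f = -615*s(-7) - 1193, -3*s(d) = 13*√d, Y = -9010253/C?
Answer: 1109820461/1287179 - 2479188205*I*√7/1287179 ≈ 862.21 - 5095.9*I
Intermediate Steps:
Y = -1287179/930277 (Y = -9010253/6511939 = -9010253*1/6511939 = -1287179/930277 ≈ -1.3837)
s(d) = -13*√d/3
f = -1193 + 2665*I*√7 (f = -(-2665)*√(-7) - 1193 = -(-2665)*I*√7 - 1193 = 2665*I*√7 - 1193 = -1193 + 2665*I*√7 ≈ -1193.0 + 7050.9*I)
f/Y = (-1193 + 2665*I*√7)/(-1287179/930277) = (-1193 + 2665*I*√7)*(-930277/1287179) = 1109820461/1287179 - 2479188205*I*√7/1287179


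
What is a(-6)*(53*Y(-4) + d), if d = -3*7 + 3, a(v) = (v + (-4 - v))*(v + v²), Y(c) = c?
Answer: 27600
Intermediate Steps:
a(v) = -4*v - 4*v² (a(v) = -4*(v + v²) = -4*v - 4*v²)
d = -18 (d = -21 + 3 = -18)
a(-6)*(53*Y(-4) + d) = (-4*(-6)*(1 - 6))*(53*(-4) - 18) = (-4*(-6)*(-5))*(-212 - 18) = -120*(-230) = 27600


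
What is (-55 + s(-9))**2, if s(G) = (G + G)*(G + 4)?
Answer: 1225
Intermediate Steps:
s(G) = 2*G*(4 + G) (s(G) = (2*G)*(4 + G) = 2*G*(4 + G))
(-55 + s(-9))**2 = (-55 + 2*(-9)*(4 - 9))**2 = (-55 + 2*(-9)*(-5))**2 = (-55 + 90)**2 = 35**2 = 1225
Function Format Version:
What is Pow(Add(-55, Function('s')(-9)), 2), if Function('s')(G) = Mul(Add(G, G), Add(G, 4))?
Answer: 1225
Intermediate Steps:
Function('s')(G) = Mul(2, G, Add(4, G)) (Function('s')(G) = Mul(Mul(2, G), Add(4, G)) = Mul(2, G, Add(4, G)))
Pow(Add(-55, Function('s')(-9)), 2) = Pow(Add(-55, Mul(2, -9, Add(4, -9))), 2) = Pow(Add(-55, Mul(2, -9, -5)), 2) = Pow(Add(-55, 90), 2) = Pow(35, 2) = 1225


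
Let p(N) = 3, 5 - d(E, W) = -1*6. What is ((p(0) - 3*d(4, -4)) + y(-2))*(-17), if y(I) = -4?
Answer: 578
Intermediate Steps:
d(E, W) = 11 (d(E, W) = 5 - (-1)*6 = 5 - 1*(-6) = 5 + 6 = 11)
((p(0) - 3*d(4, -4)) + y(-2))*(-17) = ((3 - 3*11) - 4)*(-17) = ((3 - 33) - 4)*(-17) = (-30 - 4)*(-17) = -34*(-17) = 578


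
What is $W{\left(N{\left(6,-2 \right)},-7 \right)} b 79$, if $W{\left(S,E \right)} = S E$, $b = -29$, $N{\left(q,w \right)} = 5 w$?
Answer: $-160370$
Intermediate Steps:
$W{\left(S,E \right)} = E S$
$W{\left(N{\left(6,-2 \right)},-7 \right)} b 79 = - 7 \cdot 5 \left(-2\right) \left(-29\right) 79 = \left(-7\right) \left(-10\right) \left(-29\right) 79 = 70 \left(-29\right) 79 = \left(-2030\right) 79 = -160370$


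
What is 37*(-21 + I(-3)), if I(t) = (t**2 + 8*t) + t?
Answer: -1443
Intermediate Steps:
I(t) = t**2 + 9*t
37*(-21 + I(-3)) = 37*(-21 - 3*(9 - 3)) = 37*(-21 - 3*6) = 37*(-21 - 18) = 37*(-39) = -1443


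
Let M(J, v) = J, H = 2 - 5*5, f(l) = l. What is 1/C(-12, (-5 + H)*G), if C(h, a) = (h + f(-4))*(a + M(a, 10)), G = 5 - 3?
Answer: 1/1792 ≈ 0.00055804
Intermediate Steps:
H = -23 (H = 2 - 25 = -23)
G = 2
C(h, a) = 2*a*(-4 + h) (C(h, a) = (h - 4)*(a + a) = (-4 + h)*(2*a) = 2*a*(-4 + h))
1/C(-12, (-5 + H)*G) = 1/(2*((-5 - 23)*2)*(-4 - 12)) = 1/(2*(-28*2)*(-16)) = 1/(2*(-56)*(-16)) = 1/1792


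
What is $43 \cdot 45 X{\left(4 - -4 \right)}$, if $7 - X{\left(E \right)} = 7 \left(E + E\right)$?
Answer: $-203175$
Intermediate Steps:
$X{\left(E \right)} = 7 - 14 E$ ($X{\left(E \right)} = 7 - 7 \left(E + E\right) = 7 - 7 \cdot 2 E = 7 - 14 E$)
$43 \cdot 45 X{\left(4 - -4 \right)} = 43 \cdot 45 \left(7 - 14 \left(4 - -4\right)\right) = 1935 \left(7 - 14 \left(4 + 4\right)\right) = 1935 \left(7 - 112\right) = 1935 \left(-105\right) = -203175$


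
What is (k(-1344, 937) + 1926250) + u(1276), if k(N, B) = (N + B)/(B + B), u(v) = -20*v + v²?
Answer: 6613169437/1874 ≈ 3.5289e+6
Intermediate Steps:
u(v) = v² - 20*v
k(N, B) = (B + N)/(2*B) (k(N, B) = (B + N)/((2*B)) = (B + N)*(1/(2*B)) = (B + N)/(2*B))
(k(-1344, 937) + 1926250) + u(1276) = ((½)*(937 - 1344)/937 + 1926250) + 1276*(-20 + 1276) = ((½)*(1/937)*(-407) + 1926250) + 1276*1256 = (-407/1874 + 1926250) + 1602656 = 3609792093/1874 + 1602656 = 6613169437/1874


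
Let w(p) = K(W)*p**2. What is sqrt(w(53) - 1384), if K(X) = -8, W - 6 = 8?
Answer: 4*I*sqrt(1491) ≈ 154.45*I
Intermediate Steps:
W = 14 (W = 6 + 8 = 14)
w(p) = -8*p**2
sqrt(w(53) - 1384) = sqrt(-8*53**2 - 1384) = sqrt(-8*2809 - 1384) = sqrt(-22472 - 1384) = sqrt(-23856) = 4*I*sqrt(1491)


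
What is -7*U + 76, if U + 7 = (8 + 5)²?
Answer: -1058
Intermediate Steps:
U = 162 (U = -7 + (8 + 5)² = -7 + 13² = -7 + 169 = 162)
-7*U + 76 = -7*162 + 76 = -1134 + 76 = -1058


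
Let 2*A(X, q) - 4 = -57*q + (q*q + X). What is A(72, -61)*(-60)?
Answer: -218220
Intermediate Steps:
A(X, q) = 2 + X/2 + q²/2 - 57*q/2 (A(X, q) = 2 + (-57*q + (q*q + X))/2 = 2 + (-57*q + (q² + X))/2 = 2 + (-57*q + (X + q²))/2 = 2 + (X + q² - 57*q)/2 = 2 + (X/2 + q²/2 - 57*q/2) = 2 + X/2 + q²/2 - 57*q/2)
A(72, -61)*(-60) = (2 + (½)*72 + (½)*(-61)² - 57/2*(-61))*(-60) = (2 + 36 + (½)*3721 + 3477/2)*(-60) = (2 + 36 + 3721/2 + 3477/2)*(-60) = 3637*(-60) = -218220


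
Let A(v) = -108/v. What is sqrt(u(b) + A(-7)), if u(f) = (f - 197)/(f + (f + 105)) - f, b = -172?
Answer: sqrt(528920623)/1673 ≈ 13.747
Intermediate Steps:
u(f) = -f + (-197 + f)/(105 + 2*f) (u(f) = (-197 + f)/(f + (105 + f)) - f = (-197 + f)/(105 + 2*f) - f = -f + (-197 + f)/(105 + 2*f))
sqrt(u(b) + A(-7)) = sqrt((-197 - 104*(-172) - 2*(-172)**2)/(105 + 2*(-172)) - 108/(-7)) = sqrt((-197 + 17888 - 2*29584)/(105 - 344) - 108*(-1/7)) = sqrt((-197 + 17888 - 59168)/(-239) + 108/7) = sqrt(-1/239*(-41477) + 108/7) = sqrt(41477/239 + 108/7) = sqrt(316151/1673) = sqrt(528920623)/1673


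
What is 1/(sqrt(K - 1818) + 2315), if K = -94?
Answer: 2315/5361137 - 2*I*sqrt(478)/5361137 ≈ 0.00043181 - 8.1562e-6*I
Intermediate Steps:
1/(sqrt(K - 1818) + 2315) = 1/(sqrt(-94 - 1818) + 2315) = 1/(sqrt(-1912) + 2315) = 1/(2*I*sqrt(478) + 2315) = 1/(2315 + 2*I*sqrt(478))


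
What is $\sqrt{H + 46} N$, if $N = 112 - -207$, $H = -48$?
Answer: $319 i \sqrt{2} \approx 451.13 i$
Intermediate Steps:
$N = 319$ ($N = 112 + 207 = 319$)
$\sqrt{H + 46} N = \sqrt{-48 + 46} \cdot 319 = \sqrt{-2} \cdot 319 = i \sqrt{2} \cdot 319 = 319 i \sqrt{2}$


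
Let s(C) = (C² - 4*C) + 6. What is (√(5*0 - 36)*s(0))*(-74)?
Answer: -2664*I ≈ -2664.0*I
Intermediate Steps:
s(C) = 6 + C² - 4*C
(√(5*0 - 36)*s(0))*(-74) = (√(5*0 - 36)*(6 + 0² - 4*0))*(-74) = (√(0 - 36)*(6 + 0 + 0))*(-74) = (√(-36)*6)*(-74) = ((6*I)*6)*(-74) = (36*I)*(-74) = -2664*I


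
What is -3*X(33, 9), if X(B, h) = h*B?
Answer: -891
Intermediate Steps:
X(B, h) = B*h
-3*X(33, 9) = -99*9 = -3*297 = -891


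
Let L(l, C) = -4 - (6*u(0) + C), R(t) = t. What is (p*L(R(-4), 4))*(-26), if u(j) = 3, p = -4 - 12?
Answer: -10816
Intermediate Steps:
p = -16
L(l, C) = -22 - C (L(l, C) = -4 - (6*3 + C) = -4 - (18 + C) = -4 + (-18 - C) = -22 - C)
(p*L(R(-4), 4))*(-26) = -16*(-22 - 1*4)*(-26) = -16*(-22 - 4)*(-26) = -16*(-26)*(-26) = 416*(-26) = -10816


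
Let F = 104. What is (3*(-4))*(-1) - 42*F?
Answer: -4356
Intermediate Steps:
(3*(-4))*(-1) - 42*F = (3*(-4))*(-1) - 42*104 = -12*(-1) - 4368 = 12 - 4368 = -4356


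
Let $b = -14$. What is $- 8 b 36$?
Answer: $4032$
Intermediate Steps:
$- 8 b 36 = \left(-8\right) \left(-14\right) 36 = 112 \cdot 36 = 4032$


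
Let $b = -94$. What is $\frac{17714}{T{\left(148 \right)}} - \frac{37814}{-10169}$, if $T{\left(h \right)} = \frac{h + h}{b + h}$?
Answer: $\frac{2434602727}{752506} \approx 3235.3$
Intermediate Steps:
$T{\left(h \right)} = \frac{2 h}{-94 + h}$ ($T{\left(h \right)} = \frac{h + h}{-94 + h} = \frac{2 h}{-94 + h}$)
$\frac{17714}{T{\left(148 \right)}} - \frac{37814}{-10169} = \frac{17714}{2 \cdot 148 \frac{1}{-94 + 148}} - \frac{37814}{-10169} = \frac{17714}{2 \cdot 148 \cdot \frac{1}{54}} - - \frac{37814}{10169} = \frac{17714}{2 \cdot 148 \cdot \frac{1}{54}} + \frac{37814}{10169} = \frac{17714}{\frac{148}{27}} + \frac{37814}{10169} = 17714 \cdot \frac{27}{148} + \frac{37814}{10169} = \frac{239139}{74} + \frac{37814}{10169} = \frac{2434602727}{752506}$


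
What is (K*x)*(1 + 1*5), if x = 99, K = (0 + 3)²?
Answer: 5346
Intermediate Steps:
K = 9 (K = 3² = 9)
(K*x)*(1 + 1*5) = (9*99)*(1 + 1*5) = 891*(1 + 5) = 891*6 = 5346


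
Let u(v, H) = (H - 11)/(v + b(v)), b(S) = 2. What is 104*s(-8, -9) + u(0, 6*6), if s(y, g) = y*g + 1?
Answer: 15209/2 ≈ 7604.5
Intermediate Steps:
s(y, g) = 1 + g*y (s(y, g) = g*y + 1 = 1 + g*y)
u(v, H) = (-11 + H)/(2 + v) (u(v, H) = (H - 11)/(v + 2) = (-11 + H)/(2 + v))
104*s(-8, -9) + u(0, 6*6) = 104*(1 - 9*(-8)) + (-11 + 6*6)/(2 + 0) = 104*(1 + 72) + (-11 + 36)/2 = 104*73 + (1/2)*25 = 7592 + 25/2 = 15209/2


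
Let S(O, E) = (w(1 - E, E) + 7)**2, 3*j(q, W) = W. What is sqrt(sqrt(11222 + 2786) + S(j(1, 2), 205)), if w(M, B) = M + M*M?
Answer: sqrt(1715533561 + 2*sqrt(3502)) ≈ 41419.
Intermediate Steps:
j(q, W) = W/3
w(M, B) = M + M**2
S(O, E) = (7 + (1 - E)*(2 - E))**2 (S(O, E) = ((1 - E)*(1 + (1 - E)) + 7)**2 = ((1 - E)*(2 - E) + 7)**2 = (7 + (1 - E)*(2 - E))**2)
sqrt(sqrt(11222 + 2786) + S(j(1, 2), 205)) = sqrt(sqrt(11222 + 2786) + (-7 + (-1 + 205)*(2 - 1*205))**2) = sqrt(sqrt(14008) + (-7 + 204*(2 - 205))**2) = sqrt(2*sqrt(3502) + (-7 + 204*(-203))**2) = sqrt(2*sqrt(3502) + (-7 - 41412)**2) = sqrt(2*sqrt(3502) + (-41419)**2) = sqrt(2*sqrt(3502) + 1715533561) = sqrt(1715533561 + 2*sqrt(3502))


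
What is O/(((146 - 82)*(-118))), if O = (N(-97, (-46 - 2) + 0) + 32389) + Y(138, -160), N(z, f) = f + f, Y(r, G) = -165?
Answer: -251/59 ≈ -4.2542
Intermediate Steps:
N(z, f) = 2*f
O = 32128 (O = (2*((-46 - 2) + 0) + 32389) - 165 = (2*(-48 + 0) + 32389) - 165 = (2*(-48) + 32389) - 165 = (-96 + 32389) - 165 = 32293 - 165 = 32128)
O/(((146 - 82)*(-118))) = 32128/(((146 - 82)*(-118))) = 32128/((64*(-118))) = 32128/(-7552) = 32128*(-1/7552) = -251/59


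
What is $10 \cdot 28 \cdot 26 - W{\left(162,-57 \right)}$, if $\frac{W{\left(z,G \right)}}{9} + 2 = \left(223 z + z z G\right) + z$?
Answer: $13143878$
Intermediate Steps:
$W{\left(z,G \right)} = -18 + 2016 z + 9 G z^{2}$ ($W{\left(z,G \right)} = -18 + 9 \left(\left(223 z + z z G\right) + z\right) = -18 + 9 \left(\left(223 z + z^{2} G\right) + z\right) = -18 + 9 \left(\left(223 z + G z^{2}\right) + z\right) = -18 + 9 \left(224 z + G z^{2}\right) = -18 + \left(2016 z + 9 G z^{2}\right) = -18 + 2016 z + 9 G z^{2}$)
$10 \cdot 28 \cdot 26 - W{\left(162,-57 \right)} = 10 \cdot 28 \cdot 26 - \left(-18 + 2016 \cdot 162 + 9 \left(-57\right) 162^{2}\right) = 280 \cdot 26 - \left(-18 + 326592 + 9 \left(-57\right) 26244\right) = 7280 - \left(-18 + 326592 - 13463172\right) = 7280 - -13136598 = 7280 + 13136598 = 13143878$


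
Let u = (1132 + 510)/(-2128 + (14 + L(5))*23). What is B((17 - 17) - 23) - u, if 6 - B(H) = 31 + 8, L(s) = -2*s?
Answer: -32773/1018 ≈ -32.194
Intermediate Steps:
u = -821/1018 (u = (1132 + 510)/(-2128 + (14 - 2*5)*23) = 1642/(-2128 + (14 - 10)*23) = 1642/(-2128 + 4*23) = 1642/(-2128 + 92) = 1642/(-2036) = 1642*(-1/2036) = -821/1018 ≈ -0.80648)
B(H) = -33 (B(H) = 6 - (31 + 8) = 6 - 1*39 = 6 - 39 = -33)
B((17 - 17) - 23) - u = -33 - 1*(-821/1018) = -33 + 821/1018 = -32773/1018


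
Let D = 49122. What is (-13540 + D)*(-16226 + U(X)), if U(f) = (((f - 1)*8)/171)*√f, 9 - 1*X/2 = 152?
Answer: -577353532 - 81696272*I*√286/171 ≈ -5.7735e+8 - 8.0796e+6*I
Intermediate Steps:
X = -286 (X = 18 - 2*152 = 18 - 304 = -286)
U(f) = √f*(-8/171 + 8*f/171) (U(f) = (((-1 + f)*8)*(1/171))*√f = ((-8 + 8*f)*(1/171))*√f = (-8/171 + 8*f/171)*√f = √f*(-8/171 + 8*f/171))
(-13540 + D)*(-16226 + U(X)) = (-13540 + 49122)*(-16226 + 8*√(-286)*(-1 - 286)/171) = 35582*(-16226 + (8/171)*(I*√286)*(-287)) = 35582*(-16226 - 2296*I*√286/171) = -577353532 - 81696272*I*√286/171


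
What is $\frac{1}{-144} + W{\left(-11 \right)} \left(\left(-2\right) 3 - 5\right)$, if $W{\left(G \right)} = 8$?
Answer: $- \frac{12673}{144} \approx -88.007$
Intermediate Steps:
$\frac{1}{-144} + W{\left(-11 \right)} \left(\left(-2\right) 3 - 5\right) = \frac{1}{-144} + 8 \left(\left(-2\right) 3 - 5\right) = - \frac{1}{144} + 8 \left(-6 - 5\right) = - \frac{1}{144} + 8 \left(-11\right) = - \frac{1}{144} - 88 = - \frac{12673}{144}$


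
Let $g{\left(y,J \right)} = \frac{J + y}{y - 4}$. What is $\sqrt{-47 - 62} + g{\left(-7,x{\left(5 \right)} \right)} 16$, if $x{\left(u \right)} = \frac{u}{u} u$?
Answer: $\frac{32}{11} + i \sqrt{109} \approx 2.9091 + 10.44 i$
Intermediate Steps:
$x{\left(u \right)} = u$ ($x{\left(u \right)} = 1 u = u$)
$g{\left(y,J \right)} = \frac{J + y}{-4 + y}$
$\sqrt{-47 - 62} + g{\left(-7,x{\left(5 \right)} \right)} 16 = \sqrt{-47 - 62} + \frac{5 - 7}{-4 - 7} \cdot 16 = \sqrt{-109} + \frac{1}{-11} \left(-2\right) 16 = i \sqrt{109} + \left(- \frac{1}{11}\right) \left(-2\right) 16 = i \sqrt{109} + \frac{2}{11} \cdot 16 = i \sqrt{109} + \frac{32}{11} = \frac{32}{11} + i \sqrt{109}$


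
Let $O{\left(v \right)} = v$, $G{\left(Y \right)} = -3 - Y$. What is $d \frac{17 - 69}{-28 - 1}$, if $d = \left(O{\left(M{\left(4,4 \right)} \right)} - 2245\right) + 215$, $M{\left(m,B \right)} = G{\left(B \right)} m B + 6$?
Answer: $- \frac{111072}{29} \approx -3830.1$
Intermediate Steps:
$M{\left(m,B \right)} = 6 + B m \left(-3 - B\right)$ ($M{\left(m,B \right)} = \left(-3 - B\right) m B + 6 = m \left(-3 - B\right) B + 6 = B m \left(-3 - B\right) + 6 = 6 + B m \left(-3 - B\right)$)
$d = -2136$ ($d = \left(\left(6 - 4 \cdot 4 \left(3 + 4\right)\right) - 2245\right) + 215 = \left(\left(6 - 4 \cdot 4 \cdot 7\right) - 2245\right) + 215 = \left(\left(6 - 112\right) - 2245\right) + 215 = \left(-106 - 2245\right) + 215 = -2351 + 215 = -2136$)
$d \frac{17 - 69}{-28 - 1} = - 2136 \frac{17 - 69}{-28 - 1} = - 2136 \left(- \frac{52}{-29}\right) = - 2136 \left(\left(-52\right) \left(- \frac{1}{29}\right)\right) = \left(-2136\right) \frac{52}{29} = - \frac{111072}{29}$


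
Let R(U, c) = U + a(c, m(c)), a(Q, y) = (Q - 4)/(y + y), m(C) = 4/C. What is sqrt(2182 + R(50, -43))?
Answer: sqrt(39754)/4 ≈ 49.846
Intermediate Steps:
a(Q, y) = (-4 + Q)/(2*y) (a(Q, y) = (-4 + Q)/((2*y)) = (-4 + Q)*(1/(2*y)) = (-4 + Q)/(2*y))
R(U, c) = U + c*(-4 + c)/8 (R(U, c) = U + (-4 + c)/(2*((4/c))) = U + (c/4)*(-4 + c)/2 = U + c*(-4 + c)/8)
sqrt(2182 + R(50, -43)) = sqrt(2182 + (50 + (1/8)*(-43)*(-4 - 43))) = sqrt(2182 + (50 + (1/8)*(-43)*(-47))) = sqrt(2182 + (50 + 2021/8)) = sqrt(2182 + 2421/8) = sqrt(19877/8) = sqrt(39754)/4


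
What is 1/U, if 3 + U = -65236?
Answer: -1/65239 ≈ -1.5328e-5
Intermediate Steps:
U = -65239 (U = -3 - 65236 = -65239)
1/U = 1/(-65239) = -1/65239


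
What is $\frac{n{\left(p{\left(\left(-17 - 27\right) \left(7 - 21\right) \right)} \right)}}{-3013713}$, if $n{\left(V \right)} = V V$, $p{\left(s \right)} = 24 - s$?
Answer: $- \frac{350464}{3013713} \approx -0.11629$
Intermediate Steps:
$n{\left(V \right)} = V^{2}$
$\frac{n{\left(p{\left(\left(-17 - 27\right) \left(7 - 21\right) \right)} \right)}}{-3013713} = \frac{\left(24 - \left(-17 - 27\right) \left(7 - 21\right)\right)^{2}}{-3013713} = \left(24 - \left(-44\right) \left(-14\right)\right)^{2} \left(- \frac{1}{3013713}\right) = \left(24 - 616\right)^{2} \left(- \frac{1}{3013713}\right) = \left(-592\right)^{2} \left(- \frac{1}{3013713}\right) = 350464 \left(- \frac{1}{3013713}\right) = - \frac{350464}{3013713}$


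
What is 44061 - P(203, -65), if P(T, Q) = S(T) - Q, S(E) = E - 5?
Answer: 43798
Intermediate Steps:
S(E) = -5 + E
P(T, Q) = -5 + T - Q (P(T, Q) = (-5 + T) - Q = -5 + T - Q)
44061 - P(203, -65) = 44061 - (-5 + 203 - 1*(-65)) = 44061 - (-5 + 203 + 65) = 44061 - 1*263 = 44061 - 263 = 43798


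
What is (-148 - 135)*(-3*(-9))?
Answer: -7641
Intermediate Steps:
(-148 - 135)*(-3*(-9)) = -283*27 = -7641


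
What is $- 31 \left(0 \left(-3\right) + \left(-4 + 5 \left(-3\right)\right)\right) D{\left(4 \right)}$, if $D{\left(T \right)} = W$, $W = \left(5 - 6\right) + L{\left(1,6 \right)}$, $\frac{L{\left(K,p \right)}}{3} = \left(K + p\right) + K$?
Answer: $13547$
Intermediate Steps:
$L{\left(K,p \right)} = 3 p + 6 K$ ($L{\left(K,p \right)} = 3 \left(\left(K + p\right) + K\right) = 3 \left(p + 2 K\right) = 3 p + 6 K$)
$W = 23$ ($W = \left(5 - 6\right) + \left(3 \cdot 6 + 6 \cdot 1\right) = \left(5 - 6\right) + \left(18 + 6\right) = -1 + 24 = 23$)
$D{\left(T \right)} = 23$
$- 31 \left(0 \left(-3\right) + \left(-4 + 5 \left(-3\right)\right)\right) D{\left(4 \right)} = - 31 \left(0 \left(-3\right) + \left(-4 + 5 \left(-3\right)\right)\right) 23 = - 31 \left(0 - 19\right) 23 = \left(-31\right) \left(-19\right) 23 = 589 \cdot 23 = 13547$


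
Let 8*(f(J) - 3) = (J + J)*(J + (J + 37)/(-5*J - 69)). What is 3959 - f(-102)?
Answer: 397265/294 ≈ 1351.2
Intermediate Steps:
f(J) = 3 + J*(J + (37 + J)/(-69 - 5*J))/4 (f(J) = 3 + ((J + J)*(J + (J + 37)/(-5*J - 69)))/8 = 3 + ((2*J)*(J + (37 + J)/(-69 - 5*J)))/8 = 3 + (2*J*(J + (37 + J)/(-69 - 5*J)))/8 = 3 + J*(J + (37 + J)/(-69 - 5*J))/4)
3959 - f(-102) = 3959 - (828 + 5*(-102)³ + 23*(-102) + 68*(-102)²)/(4*(69 + 5*(-102))) = 3959 - (828 + 5*(-1061208) - 2346 + 68*10404)/(4*(69 - 510)) = 3959 - (828 - 5306040 - 2346 + 707472)/(4*(-441)) = 3959 - (-1)*(-4600086)/(4*441) = 3959 - 1*766681/294 = 3959 - 766681/294 = 397265/294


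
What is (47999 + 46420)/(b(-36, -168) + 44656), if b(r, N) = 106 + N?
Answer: 94419/44594 ≈ 2.1173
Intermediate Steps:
(47999 + 46420)/(b(-36, -168) + 44656) = (47999 + 46420)/((106 - 168) + 44656) = 94419/(-62 + 44656) = 94419/44594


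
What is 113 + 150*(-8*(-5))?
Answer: 6113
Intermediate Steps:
113 + 150*(-8*(-5)) = 113 + 150*40 = 113 + 6000 = 6113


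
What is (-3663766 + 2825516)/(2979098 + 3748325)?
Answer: -838250/6727423 ≈ -0.12460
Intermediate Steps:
(-3663766 + 2825516)/(2979098 + 3748325) = -838250/6727423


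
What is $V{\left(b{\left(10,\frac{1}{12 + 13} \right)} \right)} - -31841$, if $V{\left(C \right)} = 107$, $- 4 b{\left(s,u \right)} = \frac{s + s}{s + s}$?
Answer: $31948$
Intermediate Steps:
$b{\left(s,u \right)} = - \frac{1}{4}$ ($b{\left(s,u \right)} = - \frac{\left(s + s\right) \frac{1}{s + s}}{4} = - \frac{2 s \frac{1}{2 s}}{4} = \left(- \frac{1}{4}\right) 1 = - \frac{1}{4}$)
$V{\left(b{\left(10,\frac{1}{12 + 13} \right)} \right)} - -31841 = 107 - -31841 = 107 + 31841 = 31948$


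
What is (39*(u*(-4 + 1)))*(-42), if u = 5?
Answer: 24570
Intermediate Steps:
(39*(u*(-4 + 1)))*(-42) = (39*(5*(-4 + 1)))*(-42) = (39*(5*(-3)))*(-42) = (39*(-15))*(-42) = -585*(-42) = 24570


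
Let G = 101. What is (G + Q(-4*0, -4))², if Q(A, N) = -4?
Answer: 9409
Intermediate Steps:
(G + Q(-4*0, -4))² = (101 - 4)² = 97² = 9409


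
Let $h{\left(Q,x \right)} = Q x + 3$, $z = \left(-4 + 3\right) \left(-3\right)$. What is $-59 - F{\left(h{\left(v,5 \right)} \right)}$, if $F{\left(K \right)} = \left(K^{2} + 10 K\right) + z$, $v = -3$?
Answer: $-86$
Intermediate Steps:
$z = 3$ ($z = \left(-1\right) \left(-3\right) = 3$)
$h{\left(Q,x \right)} = 3 + Q x$
$F{\left(K \right)} = 3 + K^{2} + 10 K$ ($F{\left(K \right)} = \left(K^{2} + 10 K\right) + 3 = 3 + K^{2} + 10 K$)
$-59 - F{\left(h{\left(v,5 \right)} \right)} = -59 - \left(3 + \left(3 - 15\right)^{2} + 10 \left(3 - 15\right)\right) = -59 - \left(3 + \left(-12\right)^{2} + 10 \left(-12\right)\right) = -59 - \left(3 + 144 - 120\right) = -59 - 27 = -86$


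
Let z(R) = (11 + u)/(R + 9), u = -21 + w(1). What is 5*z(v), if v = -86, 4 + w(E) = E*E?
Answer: 65/77 ≈ 0.84416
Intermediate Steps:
w(E) = -4 + E² (w(E) = -4 + E*E = -4 + E²)
u = -24 (u = -21 + (-4 + 1²) = -21 + (-4 + 1) = -21 - 3 = -24)
z(R) = -13/(9 + R) (z(R) = (11 - 24)/(R + 9) = -13/(9 + R))
5*z(v) = 5*(-13/(9 - 86)) = 5*(-13/(-77)) = 5*(-13*(-1/77)) = 5*(13/77) = 65/77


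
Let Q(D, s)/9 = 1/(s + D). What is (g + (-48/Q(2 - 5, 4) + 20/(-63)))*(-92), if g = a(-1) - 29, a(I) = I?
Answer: 206632/63 ≈ 3279.9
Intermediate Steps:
g = -30 (g = -1 - 29 = -30)
Q(D, s) = 9/(D + s) (Q(D, s) = 9/(s + D) = 9/(D + s))
(g + (-48/Q(2 - 5, 4) + 20/(-63)))*(-92) = (-30 + (-48/(9/((2 - 5) + 4)) + 20/(-63)))*(-92) = (-30 + (-48/(9/(-3 + 4)) + 20*(-1/63)))*(-92) = (-30 + (-48/(9/1) - 20/63))*(-92) = (-30 + (-48/(9*1) - 20/63))*(-92) = (-30 + (-48/9 - 20/63))*(-92) = (-30 + (-48*1/9 - 20/63))*(-92) = (-30 + (-16/3 - 20/63))*(-92) = (-30 - 356/63)*(-92) = -2246/63*(-92) = 206632/63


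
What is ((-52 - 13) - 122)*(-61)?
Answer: 11407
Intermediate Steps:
((-52 - 13) - 122)*(-61) = (-65 - 122)*(-61) = -187*(-61) = 11407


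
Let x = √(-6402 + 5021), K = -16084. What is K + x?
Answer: -16084 + I*√1381 ≈ -16084.0 + 37.162*I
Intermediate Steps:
x = I*√1381 (x = √(-1381) = I*√1381 ≈ 37.162*I)
K + x = -16084 + I*√1381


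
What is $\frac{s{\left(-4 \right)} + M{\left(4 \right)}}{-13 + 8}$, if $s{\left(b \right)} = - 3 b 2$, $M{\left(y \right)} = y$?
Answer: $- \frac{28}{5} \approx -5.6$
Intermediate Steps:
$s{\left(b \right)} = - 6 b$
$\frac{s{\left(-4 \right)} + M{\left(4 \right)}}{-13 + 8} = \frac{\left(-6\right) \left(-4\right) + 4}{-13 + 8} = \frac{24 + 4}{-5} = \left(- \frac{1}{5}\right) 28 = - \frac{28}{5}$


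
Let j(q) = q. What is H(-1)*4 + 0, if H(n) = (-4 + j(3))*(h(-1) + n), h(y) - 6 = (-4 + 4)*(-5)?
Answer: -20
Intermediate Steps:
h(y) = 6 (h(y) = 6 + (-4 + 4)*(-5) = 6 + 0*(-5) = 6 + 0 = 6)
H(n) = -6 - n (H(n) = (-4 + 3)*(6 + n) = -(6 + n) = -6 - n)
H(-1)*4 + 0 = (-6 - 1*(-1))*4 + 0 = (-6 + 1)*4 + 0 = -5*4 + 0 = -20 + 0 = -20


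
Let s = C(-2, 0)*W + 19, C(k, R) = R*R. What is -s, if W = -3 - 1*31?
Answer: -19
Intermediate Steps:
C(k, R) = R**2
W = -34 (W = -3 - 31 = -34)
s = 19 (s = 0**2*(-34) + 19 = 0*(-34) + 19 = 0 + 19 = 19)
-s = -1*19 = -19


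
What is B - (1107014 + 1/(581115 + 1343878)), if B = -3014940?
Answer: -7934732596323/1924993 ≈ -4.1220e+6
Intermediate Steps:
B - (1107014 + 1/(581115 + 1343878)) = -3014940 - (1107014 + 1/(581115 + 1343878)) = -3014940 - (1107014 + 1/1924993) = -3014940 - 1*2130994200903/1924993 = -3014940 - 2130994200903/1924993 = -7934732596323/1924993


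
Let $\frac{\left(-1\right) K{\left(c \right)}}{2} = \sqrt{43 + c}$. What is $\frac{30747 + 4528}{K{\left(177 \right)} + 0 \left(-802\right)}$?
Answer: $- \frac{7055 \sqrt{55}}{44} \approx -1189.1$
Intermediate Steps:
$K{\left(c \right)} = - 2 \sqrt{43 + c}$
$\frac{30747 + 4528}{K{\left(177 \right)} + 0 \left(-802\right)} = \frac{30747 + 4528}{- 2 \sqrt{43 + 177} + 0 \left(-802\right)} = \frac{35275}{- 2 \sqrt{220} + 0} = \frac{35275}{- 2 \cdot 2 \sqrt{55} + 0} = \frac{35275}{- 4 \sqrt{55} + 0} = \frac{35275}{\left(-4\right) \sqrt{55}} = 35275 \left(- \frac{\sqrt{55}}{220}\right) = - \frac{7055 \sqrt{55}}{44}$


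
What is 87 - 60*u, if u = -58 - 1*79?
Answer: 8307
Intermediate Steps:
u = -137 (u = -58 - 79 = -137)
87 - 60*u = 87 - 60*(-137) = 87 + 8220 = 8307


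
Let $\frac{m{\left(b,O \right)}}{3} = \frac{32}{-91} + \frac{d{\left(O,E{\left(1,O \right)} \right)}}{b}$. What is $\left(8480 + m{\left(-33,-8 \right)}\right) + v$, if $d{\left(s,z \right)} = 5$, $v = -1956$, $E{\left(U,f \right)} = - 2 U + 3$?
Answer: $\frac{6529013}{1001} \approx 6522.5$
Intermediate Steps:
$E{\left(U,f \right)} = 3 - 2 U$
$m{\left(b,O \right)} = - \frac{96}{91} + \frac{15}{b}$ ($m{\left(b,O \right)} = 3 \left(\frac{32}{-91} + \frac{5}{b}\right) = 3 \left(32 \left(- \frac{1}{91}\right) + \frac{5}{b}\right) = 3 \left(- \frac{32}{91} + \frac{5}{b}\right) = - \frac{96}{91} + \frac{15}{b}$)
$\left(8480 + m{\left(-33,-8 \right)}\right) + v = \left(8480 - \left(\frac{96}{91} - \frac{15}{-33}\right)\right) - 1956 = \left(8480 + \left(- \frac{96}{91} + 15 \left(- \frac{1}{33}\right)\right)\right) - 1956 = \left(8480 - \frac{1511}{1001}\right) - 1956 = \frac{8486969}{1001} - 1956 = \frac{6529013}{1001}$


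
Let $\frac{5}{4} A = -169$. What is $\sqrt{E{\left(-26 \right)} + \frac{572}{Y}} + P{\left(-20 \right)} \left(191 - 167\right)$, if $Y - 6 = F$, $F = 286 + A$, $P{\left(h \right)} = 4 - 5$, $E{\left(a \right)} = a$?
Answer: $-24 + \frac{i \sqrt{4381}}{14} \approx -24.0 + 4.7278 i$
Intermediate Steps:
$A = - \frac{676}{5}$ ($A = \frac{4}{5} \left(-169\right) = - \frac{676}{5} \approx -135.2$)
$P{\left(h \right)} = -1$
$F = \frac{754}{5}$ ($F = 286 - \frac{676}{5} = \frac{754}{5} \approx 150.8$)
$Y = \frac{784}{5}$ ($Y = 6 + \frac{754}{5} = \frac{784}{5} \approx 156.8$)
$\sqrt{E{\left(-26 \right)} + \frac{572}{Y}} + P{\left(-20 \right)} \left(191 - 167\right) = \sqrt{-26 + \frac{572}{\frac{784}{5}}} - \left(191 - 167\right) = \sqrt{-26 + 572 \cdot \frac{5}{784}} - 24 = \sqrt{-26 + \frac{715}{196}} - 24 = \sqrt{- \frac{4381}{196}} - 24 = \frac{i \sqrt{4381}}{14} - 24 = -24 + \frac{i \sqrt{4381}}{14}$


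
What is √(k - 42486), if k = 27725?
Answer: I*√14761 ≈ 121.49*I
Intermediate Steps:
√(k - 42486) = √(27725 - 42486) = √(-14761) = I*√14761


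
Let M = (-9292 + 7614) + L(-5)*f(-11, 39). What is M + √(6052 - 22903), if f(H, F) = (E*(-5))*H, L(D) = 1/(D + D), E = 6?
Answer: -1711 + I*√16851 ≈ -1711.0 + 129.81*I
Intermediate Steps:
L(D) = 1/(2*D)
f(H, F) = -30*H (f(H, F) = (6*(-5))*H = -30*H)
M = -1711 (M = (-9292 + 7614) + ((½)/(-5))*(-30*(-11)) = -1678 + ((½)*(-⅕))*330 = -1678 - ⅒*330 = -1678 - 33 = -1711)
M + √(6052 - 22903) = -1711 + √(6052 - 22903) = -1711 + √(-16851) = -1711 + I*√16851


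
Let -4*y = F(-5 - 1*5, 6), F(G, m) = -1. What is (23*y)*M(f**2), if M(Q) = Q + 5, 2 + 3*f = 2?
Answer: 115/4 ≈ 28.750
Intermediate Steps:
f = 0 (f = -2/3 + (1/3)*2 = -2/3 + 2/3 = 0)
M(Q) = 5 + Q
y = 1/4 (y = -1/4*(-1) = 1/4 ≈ 0.25000)
(23*y)*M(f**2) = (23*(1/4))*(5 + 0**2) = 23*(5 + 0)/4 = (23/4)*5 = 115/4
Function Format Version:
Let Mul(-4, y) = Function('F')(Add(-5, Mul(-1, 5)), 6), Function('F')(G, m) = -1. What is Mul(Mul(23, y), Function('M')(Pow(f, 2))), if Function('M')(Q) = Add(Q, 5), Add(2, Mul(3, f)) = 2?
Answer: Rational(115, 4) ≈ 28.750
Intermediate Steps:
f = 0 (f = Add(Rational(-2, 3), Mul(Rational(1, 3), 2)) = Add(Rational(-2, 3), Rational(2, 3)) = 0)
Function('M')(Q) = Add(5, Q)
y = Rational(1, 4) (y = Mul(Rational(-1, 4), -1) = Rational(1, 4) ≈ 0.25000)
Mul(Mul(23, y), Function('M')(Pow(f, 2))) = Mul(Mul(23, Rational(1, 4)), Add(5, Pow(0, 2))) = Mul(Rational(23, 4), Add(5, 0)) = Mul(Rational(23, 4), 5) = Rational(115, 4)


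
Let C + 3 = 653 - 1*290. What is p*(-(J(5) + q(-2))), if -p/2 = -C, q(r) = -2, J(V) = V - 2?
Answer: -720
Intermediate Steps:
J(V) = -2 + V
C = 360 (C = -3 + (653 - 1*290) = -3 + (653 - 290) = -3 + 363 = 360)
p = 720 (p = -(-2)*360 = -2*(-360) = 720)
p*(-(J(5) + q(-2))) = 720*(-((-2 + 5) - 2)) = 720*(-(3 - 2)) = 720*(-1*1) = 720*(-1) = -720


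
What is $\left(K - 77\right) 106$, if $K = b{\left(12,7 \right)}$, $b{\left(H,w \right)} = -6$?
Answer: $-8798$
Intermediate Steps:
$K = -6$
$\left(K - 77\right) 106 = \left(-6 - 77\right) 106 = \left(-83\right) 106 = -8798$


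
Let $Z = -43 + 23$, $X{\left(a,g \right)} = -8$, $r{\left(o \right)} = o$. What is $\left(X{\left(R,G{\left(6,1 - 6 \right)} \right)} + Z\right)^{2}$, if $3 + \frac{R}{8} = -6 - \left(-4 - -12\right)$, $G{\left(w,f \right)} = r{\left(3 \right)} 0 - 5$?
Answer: $784$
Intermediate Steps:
$G{\left(w,f \right)} = -5$ ($G{\left(w,f \right)} = 3 \cdot 0 - 5 = 0 - 5 = -5$)
$R = -136$ ($R = -24 + 8 \left(-6 - \left(-4 - -12\right)\right) = -24 + 8 \left(-6 - \left(-4 + 12\right)\right) = -24 + 8 \left(-6 - 8\right) = -24 + 8 \left(-14\right) = -24 - 112 = -136$)
$Z = -20$
$\left(X{\left(R,G{\left(6,1 - 6 \right)} \right)} + Z\right)^{2} = \left(-8 - 20\right)^{2} = \left(-28\right)^{2} = 784$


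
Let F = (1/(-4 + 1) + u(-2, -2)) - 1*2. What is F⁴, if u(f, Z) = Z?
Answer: 28561/81 ≈ 352.60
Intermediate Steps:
F = -13/3 (F = (1/(-4 + 1) - 2) - 1*2 = (1/(-3) - 2) - 2 = (-⅓ - 2) - 2 = -7/3 - 2 = -13/3 ≈ -4.3333)
F⁴ = (-13/3)⁴ = 28561/81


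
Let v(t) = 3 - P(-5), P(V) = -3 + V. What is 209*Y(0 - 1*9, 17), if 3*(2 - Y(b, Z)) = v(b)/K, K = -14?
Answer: 19855/42 ≈ 472.74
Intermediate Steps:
v(t) = 11 (v(t) = 3 - (-3 - 5) = 3 - 1*(-8) = 3 + 8 = 11)
Y(b, Z) = 95/42 (Y(b, Z) = 2 - 11/(3*(-14)) = 2 - 11*(-1)/(3*14) = 2 - ⅓*(-11/14) = 2 + 11/42 = 95/42)
209*Y(0 - 1*9, 17) = 209*(95/42) = 19855/42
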